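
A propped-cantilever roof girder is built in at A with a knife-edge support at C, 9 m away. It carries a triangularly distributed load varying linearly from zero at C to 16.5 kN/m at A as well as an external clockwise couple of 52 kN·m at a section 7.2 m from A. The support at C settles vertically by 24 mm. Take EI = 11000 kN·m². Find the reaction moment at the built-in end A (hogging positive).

M_A = 76 kN·m

Release the roller at C. Primary structure: cantilever fixed at A.
Downward deflection at the released point C due to the loads:
  triangular load, peak 16.5 at the fixed end: w₀L⁴/(30EI) = 3609/EI
  clockwise couple 52 at a = 7.2: M₀a(2L − a)/(2EI) = 2022/EI
  δ_0 = 5630/EI
Flexibility coefficient — unit upward force at C: δ_{CC} = L³/(3EI) = 243/EI.
With EI = 11000 kN·m²: δ_0 = 0.51185 m and δ_{CC} = 0.022091 m/kN.
Compatibility — the beam at C must follow the support down by 0.024 m: δ_0 − R_C·δ_{CC} = 0.024, so R_C = (0.51185 − 0.024)/0.022091 = 22.08 kN.
Moment equilibrium about A: M_A = Σ(load moments about A) − R_C·L = 274.8 − 22.08×9 = 76 kN·m.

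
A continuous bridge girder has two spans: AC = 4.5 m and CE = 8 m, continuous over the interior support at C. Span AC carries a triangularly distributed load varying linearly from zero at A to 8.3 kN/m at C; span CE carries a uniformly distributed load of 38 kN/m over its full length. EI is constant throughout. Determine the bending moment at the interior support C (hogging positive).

M_C = 198.6 kN·m

Release continuity at C by inserting a hinge; the redundant is the internal moment M_C. The primary structure is two simply-supported spans AC and CE.
Discontinuity in slope at C on the released structure — sum the simple-span end rotations:
  span AC: triangular load, peak 8.3: w₀L³/(45EI) = 16.81/EI
  span CE: UDL 38: wL³/(24EI) = 810.7/EI
  relative rotation θ_0 = (16.81 + 810.7)/EI = 827.5/EI
A unit hogging moment at C produces rotation L₁/(3EI) + L₂/(3EI) = 4.167/EI.
Compatibility: M_C·(L₁+L₂)/(3EI) = θ_0, giving M_C = 198.6 kN·m (hogging).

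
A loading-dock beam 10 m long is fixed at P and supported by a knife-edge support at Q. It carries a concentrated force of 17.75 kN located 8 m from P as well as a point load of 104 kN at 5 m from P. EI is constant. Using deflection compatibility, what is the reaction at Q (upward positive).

R_Q = 45 kN

Release the roller at Q. Primary structure: cantilever fixed at P.
Downward deflection at the released point Q due to the loads:
  point load 17.75 at a = 8: Pa²(3L − a)/(6EI) = 4165/EI
  point load 104 at a = 5: Pa²(3L − a)/(6EI) = 10833/EI
  δ_0 = 14999/EI
Tip deflection under a unit load at Q: L³/(3EI) = 333.3/EI.
The prop prevents deflection at Q: R_Q = δ_0/δ_{QQ} = 14999/333.3 = 45 kN.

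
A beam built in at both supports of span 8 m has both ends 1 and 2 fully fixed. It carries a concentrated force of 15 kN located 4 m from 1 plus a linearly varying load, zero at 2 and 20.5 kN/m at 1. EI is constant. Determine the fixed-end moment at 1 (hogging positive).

Release both end moments; the primary structure is a simply-supported span 12 with redundants M_1 and M_2.
On the primary (simply-supported) span, the end slopes from the loading are:
  at 1: point load 15 at a = 4: Pab(L + b)/(6LEI) = 60/EI
  at 2: point load 15 at a = 4: Pab(L + a)/(6LEI) = 60/EI
  at 1: triangular load, peak 20.5: w₀L³/(45EI) = 233.2/EI
  at 2: triangular load, peak 20.5: 7w₀L³/(360EI) = 204.1/EI
  θ_10 = 293.2/EI,  θ_20 = 264.1/EI
Flexibility coefficients: a unit moment at one end gives L/(3EI) there and L/(6EI) at the far end, so f₁₁ = f₂₂ = 2.667/EI and f₁₂ = f₂₁ = 1.333/EI.
Compatibility — zero rotation at each built-in end:
  2.667 M_1 + 1.333 M_2 = 293.2
  1.333 M_1 + 2.667 M_2 = 264.1
Solving the pair gives M_1 = 80.6 kN·m and M_2 = 58.73 kN·m (hogging).

M_1 = 80.6 kN·m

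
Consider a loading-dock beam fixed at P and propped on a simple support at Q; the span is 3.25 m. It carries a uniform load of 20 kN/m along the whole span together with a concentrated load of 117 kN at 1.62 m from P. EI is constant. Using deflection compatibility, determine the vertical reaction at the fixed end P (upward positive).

R_P = 121.3 kN

Choose R_Q as the redundant. The primary structure is the cantilever fixed at P.
Downward deflection at the released point Q due to the loads:
  UDL 20: wL⁴/(8EI) = 278.9/EI
  point load 117 at a = 1.62: Pa²(3L − a)/(6EI) = 416.1/EI
  δ_0 = 695/EI
Tip deflection under a unit load at Q: L³/(3EI) = 11.44/EI.
The prop prevents deflection at Q: R_Q = δ_0/δ_{QQ} = 695/11.44 = 60.74 kN.
Vertical equilibrium: R_P = ΣP − R_Q = 182 − 60.74 = 121.3 kN.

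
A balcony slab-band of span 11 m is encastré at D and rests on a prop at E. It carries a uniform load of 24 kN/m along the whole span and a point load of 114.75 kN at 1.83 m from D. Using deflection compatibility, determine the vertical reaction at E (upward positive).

R_E = 103.5 kN

Remove the prop at E; the released (primary) structure is a cantilever built in at D.
Free-end deflection of the primary structure under the applied loading (downward +):
  UDL 24: wL⁴/(8EI) = 43923/EI
  point load 114.75 at a = 1.83: Pa²(3L − a)/(6EI) = 1996/EI
  δ_0 = 45919/EI
Tip deflection under a unit load at E: L³/(3EI) = 443.7/EI.
Compatibility at E: δ_0 − R_E·δ_{EE} = 0, so R_E = 45919/443.7 = 103.5 kN.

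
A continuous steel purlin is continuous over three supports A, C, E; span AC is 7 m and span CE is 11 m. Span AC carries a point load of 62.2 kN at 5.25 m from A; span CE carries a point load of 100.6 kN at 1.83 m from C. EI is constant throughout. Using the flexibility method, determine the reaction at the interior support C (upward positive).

Take M_C as the redundant. Released structure: two simple spans AC and CE with a hinge at C.
Rotations at C on the released spans (each span's end-slope, ×1/EI):
  span AC: point load 62.2 at a = 5.25: Pab(L + a)/(6LEI) = 166.7/EI
  span CE: point load 100.6 at a = 1.83: Pab(L + b)/(6LEI) = 515.9/EI
  relative rotation θ_0 = (166.7 + 515.9)/EI = 682.6/EI
A unit hogging moment at C produces rotation L₁/(3EI) + L₂/(3EI) = 6/EI.
Slope continuity at C: θ_0 = M_C·6/EI, so M_C = 682.6/6 = 113.8 kN·m (hogging).
Span AC, ΣM about A with M_C applied at C: R_C^{AC}·7 = 326.6 + 113.8, so R_C^{AC} = 62.9 kN and R_A = 62.2 − 62.9 = -0.7022 kN.
Span CE, ΣM about E: R_C^{CE}·11 = 922.5 + 113.8, so R_C^{CE} = 94.21 kN and R_E = 100.6 − 94.21 = 6.394 kN.
R_C = 62.9 + 94.21 = 157.1 kN.

R_C = 157.1 kN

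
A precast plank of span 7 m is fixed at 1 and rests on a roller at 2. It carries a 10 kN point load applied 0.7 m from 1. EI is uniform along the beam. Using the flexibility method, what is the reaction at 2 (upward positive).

Remove the prop at 2; the released (primary) structure is a cantilever built in at 1.
Primary-structure tip deflection at 2 by superposition:
  point load 10 at a = 0.7: Pa²(3L − a)/(6EI) = 16.58/EI
Flexibility coefficient — unit upward force at 2: δ_{22} = L³/(3EI) = 114.3/EI.
The prop prevents deflection at 2: R_2 = δ_0/δ_{22} = 16.58/114.3 = 0.145 kN.

R_2 = 0.145 kN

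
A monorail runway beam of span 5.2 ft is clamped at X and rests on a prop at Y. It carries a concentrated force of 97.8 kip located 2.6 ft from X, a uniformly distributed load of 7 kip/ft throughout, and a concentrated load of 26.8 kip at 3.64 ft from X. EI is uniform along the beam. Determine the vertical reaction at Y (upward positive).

R_Y = 59.31 kip

Remove the prop at Y; the released (primary) structure is a cantilever built in at X.
Deflection at Y on the released cantilever, summing each load's contribution:
  point load 97.8 at a = 2.6: Pa²(3L − a)/(6EI) = 1432/EI
  UDL 7: wL⁴/(8EI) = 639.8/EI
  point load 26.8 at a = 3.64: Pa²(3L − a)/(6EI) = 707.8/EI
  δ_0 = 2780/EI
Tip deflection under a unit load at Y: L³/(3EI) = 46.87/EI.
The prop prevents deflection at Y: R_Y = δ_0/δ_{YY} = 2780/46.87 = 59.31 kip.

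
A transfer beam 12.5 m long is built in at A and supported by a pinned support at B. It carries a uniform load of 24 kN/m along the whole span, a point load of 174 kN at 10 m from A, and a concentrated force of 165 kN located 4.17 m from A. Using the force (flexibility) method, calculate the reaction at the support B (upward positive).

Release the roller at B. Primary structure: cantilever fixed at A.
Primary-structure tip deflection at B by superposition:
  UDL 24: wL⁴/(8EI) = 73242/EI
  point load 174 at a = 10: Pa²(3L − a)/(6EI) = 79750/EI
  point load 165 at a = 4.17: Pa²(3L − a)/(6EI) = 15938/EI
  δ_0 = 168930/EI
Flexibility coefficient — unit upward force at B: δ_{BB} = L³/(3EI) = 651/EI.
The prop prevents deflection at B: R_B = δ_0/δ_{BB} = 168930/651 = 259.5 kN.

R_B = 259.5 kN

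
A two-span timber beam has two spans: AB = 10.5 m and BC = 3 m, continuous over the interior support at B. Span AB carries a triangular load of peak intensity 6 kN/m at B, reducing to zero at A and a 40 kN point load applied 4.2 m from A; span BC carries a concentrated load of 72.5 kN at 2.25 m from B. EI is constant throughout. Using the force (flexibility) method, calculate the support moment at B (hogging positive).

Release continuity at B by inserting a hinge; the redundant is the internal moment M_B. The primary structure is two simply-supported spans AB and BC.
Discontinuity in slope at B on the released structure — sum the simple-span end rotations:
  span AB: triangular load, peak 6: w₀L³/(45EI) = 154.3/EI
  span AB: point load 40 at a = 4.2: Pab(L + a)/(6LEI) = 247/EI
  span BC: point load 72.5 at a = 2.25: Pab(L + b)/(6LEI) = 25.49/EI
  relative rotation θ_0 = (401.3 + 25.49)/EI = 426.8/EI
A unit hogging moment at B produces rotation L₁/(3EI) + L₂/(3EI) = 4.5/EI.
Compatibility: M_B·(L₁+L₂)/(3EI) = θ_0, giving M_B = 94.84 kN·m (hogging).

M_B = 94.84 kN·m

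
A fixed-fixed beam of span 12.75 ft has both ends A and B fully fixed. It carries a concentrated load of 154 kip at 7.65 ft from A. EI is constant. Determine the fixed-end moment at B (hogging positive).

M_B = 282.7 kip·ft

Take the two fixed-end moments M_A, M_B as redundants; the released structure is the simple span AB.
Simple-span end rotations at A and B under the given loads:
  at A: point load 154 at a = 7.65: Pab(L + b)/(6LEI) = 1402/EI
  at B: point load 154 at a = 7.65: Pab(L + a)/(6LEI) = 1602/EI
  θ_A0 = 1402/EI,  θ_B0 = 1602/EI
Flexibility coefficients: a unit moment at one end gives L/(3EI) there and L/(6EI) at the far end, so f₁₁ = f₂₂ = 4.25/EI and f₁₂ = f₂₁ = 2.125/EI.
Compatibility — zero rotation at each built-in end:
  4.25 M_A + 2.125 M_B = 1402
  2.125 M_A + 4.25 M_B = 1602
Solving the pair gives M_A = 188.5 kip·ft and M_B = 282.7 kip·ft (hogging).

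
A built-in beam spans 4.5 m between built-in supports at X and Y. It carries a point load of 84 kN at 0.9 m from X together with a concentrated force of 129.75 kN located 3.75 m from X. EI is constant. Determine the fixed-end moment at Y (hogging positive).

M_Y = 79.67 kN·m

Release both end moments; the primary structure is a simply-supported span XY with redundants M_X and M_Y.
End rotations of the released simple span under the applied load (×1/EI):
  at X: point load 84 at a = 0.9: Pab(L + b)/(6LEI) = 81.65/EI
  at Y: point load 84 at a = 0.9: Pab(L + a)/(6LEI) = 54.43/EI
  at X: point load 129.75 at a = 3.75: Pab(L + b)/(6LEI) = 70.96/EI
  at Y: point load 129.75 at a = 3.75: Pab(L + a)/(6LEI) = 111.5/EI
  θ_X0 = 152.6/EI,  θ_Y0 = 165.9/EI
Flexibility coefficients: a unit moment at one end gives L/(3EI) there and L/(6EI) at the far end, so f₁₁ = f₂₂ = 1.5/EI and f₁₂ = f₂₁ = 0.75/EI.
Compatibility — zero rotation at each built-in end:
  1.5 M_X + 0.75 M_Y = 152.6
  0.75 M_X + 1.5 M_Y = 165.9
Solving the pair gives M_X = 61.9 kN·m and M_Y = 79.67 kN·m (hogging).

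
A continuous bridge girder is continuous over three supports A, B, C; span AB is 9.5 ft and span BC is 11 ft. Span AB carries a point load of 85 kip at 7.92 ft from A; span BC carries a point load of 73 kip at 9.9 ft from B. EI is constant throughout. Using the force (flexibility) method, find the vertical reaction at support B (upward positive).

R_B = 91.68 kip

Release continuity at B by inserting a hinge; the redundant is the internal moment M_B. The primary structure is two simply-supported spans AB and BC.
End slopes at the hinge B, treating each span as simply supported:
  span AB: point load 85 at a = 7.92: Pab(L + a)/(6LEI) = 325.1/EI
  span BC: point load 73 at a = 9.9: Pab(L + b)/(6LEI) = 145.7/EI
  relative rotation θ_0 = (325.1 + 145.7)/EI = 470.8/EI
A unit hogging moment at B produces rotation L₁/(3EI) + L₂/(3EI) = 6.833/EI.
Compatibility: M_B·(L₁+L₂)/(3EI) = θ_0, giving M_B = 68.9 kip·ft (hogging).
Span AB, ΣM about A with M_B applied at B: R_B^{AB}·9.5 = 673.2 + 68.9, so R_B^{AB} = 78.12 kip and R_A = 85 − 78.12 = 6.884 kip.
Span BC, ΣM about C: R_B^{BC}·11 = 80.3 + 68.9, so R_B^{BC} = 13.56 kip and R_C = 73 − 13.56 = 59.44 kip.
R_B = 78.12 + 13.56 = 91.68 kip.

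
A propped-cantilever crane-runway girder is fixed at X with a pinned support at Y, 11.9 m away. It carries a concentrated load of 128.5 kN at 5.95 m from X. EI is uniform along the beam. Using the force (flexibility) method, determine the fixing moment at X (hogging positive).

M_X = 286.7 kN·m

Choose R_Y as the redundant. The primary structure is the cantilever fixed at X.
Downward deflection at the released point Y due to the loads:
  point load 128.5 at a = 5.95: Pa²(3L − a)/(6EI) = 22557/EI
Tip deflection under a unit load at Y: L³/(3EI) = 561.7/EI.
Compatibility at Y: δ_0 − R_Y·δ_{YY} = 0, so R_Y = 22557/561.7 = 40.16 kN.
Moment equilibrium about X: M_X = Σ(load moments about X) − R_Y·L = 764.6 − 40.16×11.9 = 286.7 kN·m.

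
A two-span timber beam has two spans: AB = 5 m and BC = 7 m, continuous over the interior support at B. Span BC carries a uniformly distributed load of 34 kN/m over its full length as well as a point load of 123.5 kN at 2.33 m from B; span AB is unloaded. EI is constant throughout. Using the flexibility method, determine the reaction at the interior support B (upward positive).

R_B = 275 kN

Insert a hinge at B; M_B is the redundant, and each span becomes simply supported.
Rotations at B on the released spans (each span's end-slope, ×1/EI):
  span BC: UDL 34: wL³/(24EI) = 485.9/EI
  span BC: point load 123.5 at a = 2.33: Pab(L + b)/(6LEI) = 373.4/EI
  relative rotation θ_0 = (0 + 859.3)/EI = 859.3/EI
A unit hogging moment at B produces rotation L₁/(3EI) + L₂/(3EI) = 4/EI.
Slope continuity at B: θ_0 = M_B·4/EI, so M_B = 859.3/4 = 214.8 kN·m (hogging).
Span AB, ΣM about A with M_B applied at B: R_B^{AB}·5 = 0 + 214.8, so R_B^{AB} = 42.97 kN and R_A = 0 − 42.97 = -42.97 kN.
Span BC, ΣM about C: R_B^{BC}·7 = 1410 + 214.8, so R_B^{BC} = 232.1 kN and R_C = 361.5 − 232.1 = 129.4 kN.
R_B = 42.97 + 232.1 = 275 kN.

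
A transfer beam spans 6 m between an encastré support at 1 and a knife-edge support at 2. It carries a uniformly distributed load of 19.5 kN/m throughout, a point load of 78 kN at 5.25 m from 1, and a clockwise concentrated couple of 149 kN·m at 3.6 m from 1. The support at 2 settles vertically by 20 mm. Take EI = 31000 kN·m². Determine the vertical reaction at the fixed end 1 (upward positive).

R_1 = 64.99 kN

Choose R_2 as the redundant. The primary structure is the cantilever fixed at 1.
Primary-structure tip deflection at 2 by superposition:
  UDL 19.5: wL⁴/(8EI) = 3159/EI
  point load 78 at a = 5.25: Pa²(3L − a)/(6EI) = 4568/EI
  clockwise couple 149 at a = 3.6: M₀a(2L − a)/(2EI) = 2253/EI
  δ_0 = 9980/EI
Tip deflection under a unit load at 2: L³/(3EI) = 72/EI.
With EI = 31000 kN·m²: δ_0 = 0.32195 m and δ_{22} = 0.002323 m/kN.
Compatibility — the beam at 2 must follow the support down by 0.02 m: δ_0 − R_2·δ_{22} = 0.02, so R_2 = (0.32195 − 0.02)/0.002323 = 130 kN.
Vertical equilibrium: R_1 = ΣP − R_2 = 195 − 130 = 64.99 kN.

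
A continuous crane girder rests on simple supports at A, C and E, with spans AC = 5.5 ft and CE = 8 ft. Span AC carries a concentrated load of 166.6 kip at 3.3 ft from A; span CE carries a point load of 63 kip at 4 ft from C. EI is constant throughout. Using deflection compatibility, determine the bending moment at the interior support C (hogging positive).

Release continuity at C by inserting a hinge; the redundant is the internal moment M_C. The primary structure is two simply-supported spans AC and CE.
End slopes at the hinge C, treating each span as simply supported:
  span AC: point load 166.6 at a = 3.3: Pab(L + a)/(6LEI) = 322.5/EI
  span CE: point load 63 at a = 4: Pab(L + b)/(6LEI) = 252/EI
  relative rotation θ_0 = (322.5 + 252)/EI = 574.5/EI
A unit hogging moment at C produces rotation L₁/(3EI) + L₂/(3EI) = 4.5/EI.
Slope continuity at C: θ_0 = M_C·4.5/EI, so M_C = 574.5/4.5 = 127.7 kip·ft (hogging).

M_C = 127.7 kip·ft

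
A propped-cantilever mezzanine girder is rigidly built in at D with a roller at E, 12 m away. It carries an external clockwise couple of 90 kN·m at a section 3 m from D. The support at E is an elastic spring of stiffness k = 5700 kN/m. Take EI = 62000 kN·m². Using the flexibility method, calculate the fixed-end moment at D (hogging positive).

M_D = 32.03 kN·m

Release the roller at E. Primary structure: cantilever fixed at D.
Deflection at E on the released cantilever, summing each load's contribution:
  clockwise couple 90 at a = 3: M₀a(2L − a)/(2EI) = 2835/EI
Tip deflection under a unit load at E: L³/(3EI) = 576/EI.
With EI = 62000 kN·m²: δ_0 = 0.045726 m and δ_{EE} = 0.00929 m/kN.
Compatibility — the spring shortens by R_E/k under the reaction it provides: δ_0 − R_E·δ_{EE} = R_E/k. With 1/k = 0.000175 m/kN, R_E = δ_0 / (δ_{EE} + 1/k) = 0.045726 / (0.00929 + 0.000175) = 4.831 kN.
Moment equilibrium about D: M_D = Σ(load moments about D) − R_E·L = 90 − 4.831×12 = 32.03 kN·m.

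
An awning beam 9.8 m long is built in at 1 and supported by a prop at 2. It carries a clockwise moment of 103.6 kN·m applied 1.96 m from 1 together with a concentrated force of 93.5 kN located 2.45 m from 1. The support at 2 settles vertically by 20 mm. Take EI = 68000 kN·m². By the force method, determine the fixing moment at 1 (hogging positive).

Remove the prop at 2; the released (primary) structure is a cantilever built in at 1.
Free-end deflection of the primary structure under the applied loading (downward +):
  clockwise couple 103.6 at a = 1.96: M₀a(2L − a)/(2EI) = 1791/EI
  point load 93.5 at a = 2.45: Pa²(3L − a)/(6EI) = 2521/EI
  δ_0 = 4312/EI
Tip deflection under a unit load at 2: L³/(3EI) = 313.7/EI.
With EI = 68000 kN·m²: δ_0 = 0.063409 m and δ_{22} = 0.004614 m/kN.
Compatibility — the beam at 2 must follow the support down by 0.02 m: δ_0 − R_2·δ_{22} = 0.02, so R_2 = (0.063409 − 0.02)/0.004614 = 9.409 kN.
Moment equilibrium about 1: M_1 = Σ(load moments about 1) − R_2·L = 332.7 − 9.409×9.8 = 240.5 kN·m.

M_1 = 240.5 kN·m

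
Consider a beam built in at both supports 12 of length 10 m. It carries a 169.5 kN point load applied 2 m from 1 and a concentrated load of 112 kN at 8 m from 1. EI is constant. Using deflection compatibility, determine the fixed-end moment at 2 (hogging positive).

M_2 = 197.6 kN·m

Take the two fixed-end moments M_1, M_2 as redundants; the released structure is the simple span 12.
On the primary (simply-supported) span, the end slopes from the loading are:
  at 1: point load 169.5 at a = 2: Pab(L + b)/(6LEI) = 813.6/EI
  at 2: point load 169.5 at a = 2: Pab(L + a)/(6LEI) = 542.4/EI
  at 1: point load 112 at a = 8: Pab(L + b)/(6LEI) = 358.4/EI
  at 2: point load 112 at a = 8: Pab(L + a)/(6LEI) = 537.6/EI
  θ_10 = 1172/EI,  θ_20 = 1080/EI
Flexibility coefficients: a unit moment at one end gives L/(3EI) there and L/(6EI) at the far end, so f₁₁ = f₂₂ = 3.333/EI and f₁₂ = f₂₁ = 1.667/EI.
Compatibility — zero rotation at each built-in end:
  3.333 M_1 + 1.667 M_2 = 1172
  1.667 M_1 + 3.333 M_2 = 1080
Solving the pair gives M_1 = 252.8 kN·m and M_2 = 197.6 kN·m (hogging).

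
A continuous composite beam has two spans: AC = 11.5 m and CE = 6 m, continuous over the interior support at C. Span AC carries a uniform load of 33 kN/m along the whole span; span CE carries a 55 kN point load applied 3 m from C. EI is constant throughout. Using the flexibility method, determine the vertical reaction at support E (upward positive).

R_E = -35.78 kN

Insert a hinge at C; M_C is the redundant, and each span becomes simply supported.
Discontinuity in slope at C on the released structure — sum the simple-span end rotations:
  span AC: UDL 33: wL³/(24EI) = 2091/EI
  span CE: point load 55 at a = 3: Pab(L + b)/(6LEI) = 123.8/EI
  relative rotation θ_0 = (2091 + 123.8)/EI = 2215/EI
A unit hogging moment at C produces rotation L₁/(3EI) + L₂/(3EI) = 5.833/EI.
Compatibility: M_C·(L₁+L₂)/(3EI) = θ_0, giving M_C = 379.7 kN·m (hogging).
Span CE, ΣM about E: R_C^{CE}·6 = 165 + 379.7, so R_C^{CE} = 90.78 kN and R_E = 55 − 90.78 = -35.78 kN.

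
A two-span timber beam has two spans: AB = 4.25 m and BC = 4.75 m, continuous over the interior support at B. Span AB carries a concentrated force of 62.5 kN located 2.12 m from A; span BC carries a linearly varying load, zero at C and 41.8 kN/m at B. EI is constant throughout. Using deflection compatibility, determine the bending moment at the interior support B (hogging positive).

Insert a hinge at B; M_B is the redundant, and each span becomes simply supported.
End slopes at the hinge B, treating each span as simply supported:
  span AB: point load 62.5 at a = 2.12: Pab(L + a)/(6LEI) = 70.5/EI
  span BC: triangular load, peak 41.8: w₀L³/(45EI) = 99.55/EI
  relative rotation θ_0 = (70.5 + 99.55)/EI = 170.1/EI
A unit hogging moment at B produces rotation L₁/(3EI) + L₂/(3EI) = 3/EI.
Compatibility: M_B·(L₁+L₂)/(3EI) = θ_0, giving M_B = 56.68 kN·m (hogging).

M_B = 56.68 kN·m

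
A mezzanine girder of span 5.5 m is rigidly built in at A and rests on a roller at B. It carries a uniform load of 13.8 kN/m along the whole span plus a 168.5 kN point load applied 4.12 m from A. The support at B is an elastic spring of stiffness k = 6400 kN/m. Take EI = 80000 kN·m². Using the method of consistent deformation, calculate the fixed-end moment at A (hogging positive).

M_A = 297.6 kN·m

Choose R_B as the redundant. The primary structure is the cantilever fixed at A.
Deflection at B on the released cantilever, summing each load's contribution:
  UDL 13.8: wL⁴/(8EI) = 1578/EI
  point load 168.5 at a = 4.12: Pa²(3L − a)/(6EI) = 5902/EI
  δ_0 = 7480/EI
Flexibility coefficient — unit upward force at B: δ_{BB} = L³/(3EI) = 55.46/EI.
With EI = 80000 kN·m²: δ_0 = 0.0935 m and δ_{BB} = 0.000693 m/kN.
Compatibility — the spring shortens by R_B/k under the reaction it provides: δ_0 − R_B·δ_{BB} = R_B/k. With 1/k = 0.000156 m/kN, R_B = δ_0 / (δ_{BB} + 1/k) = 0.0935 / (0.000693 + 0.000156) = 110.1 kN.
Moment equilibrium about A: M_A = Σ(load moments about A) − R_B·L = 902.9 − 110.1×5.5 = 297.6 kN·m.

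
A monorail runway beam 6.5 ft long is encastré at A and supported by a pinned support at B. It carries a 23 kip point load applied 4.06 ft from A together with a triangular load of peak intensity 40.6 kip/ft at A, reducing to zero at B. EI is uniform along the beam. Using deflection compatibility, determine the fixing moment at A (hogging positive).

Release the roller at B. Primary structure: cantilever fixed at A.
Primary-structure tip deflection at B by superposition:
  point load 23 at a = 4.06: Pa²(3L − a)/(6EI) = 975.6/EI
  triangular load, peak 40.6 at the fixed end: w₀L⁴/(30EI) = 2416/EI
  δ_0 = 3391/EI
Flexibility coefficient — unit upward force at B: δ_{BB} = L³/(3EI) = 91.54/EI.
The prop prevents deflection at B: R_B = δ_0/δ_{BB} = 3391/91.54 = 37.05 kip.
Moment equilibrium about A: M_A = Σ(load moments about A) − R_B·L = 379.3 − 37.05×6.5 = 138.5 kip·ft.

M_A = 138.5 kip·ft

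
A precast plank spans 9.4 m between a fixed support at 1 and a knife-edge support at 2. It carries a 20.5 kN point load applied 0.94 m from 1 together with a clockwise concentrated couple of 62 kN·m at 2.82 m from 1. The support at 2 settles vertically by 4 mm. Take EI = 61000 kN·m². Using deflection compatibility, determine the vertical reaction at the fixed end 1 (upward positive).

R_1 = 16.04 kN

Choose R_2 as the redundant. The primary structure is the cantilever fixed at 1.
Downward deflection at the released point 2 due to the loads:
  point load 20.5 at a = 0.94: Pa²(3L − a)/(6EI) = 82.3/EI
  clockwise couple 62 at a = 2.82: M₀a(2L − a)/(2EI) = 1397/EI
  δ_0 = 1479/EI
Flexibility coefficient — unit upward force at 2: δ_{22} = L³/(3EI) = 276.9/EI.
With EI = 61000 kN·m²: δ_0 = 0.02425 m and δ_{22} = 0.004539 m/kN.
Compatibility — the beam at 2 must follow the support down by 0.004 m: δ_0 − R_2·δ_{22} = 0.004, so R_2 = (0.02425 − 0.004)/0.004539 = 4.462 kN.
Vertical equilibrium: R_1 = ΣP − R_2 = 20.5 − 4.462 = 16.04 kN.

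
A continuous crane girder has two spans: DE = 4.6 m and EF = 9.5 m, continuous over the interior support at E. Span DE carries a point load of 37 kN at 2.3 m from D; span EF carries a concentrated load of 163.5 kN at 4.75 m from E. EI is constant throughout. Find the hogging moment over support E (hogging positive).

Insert a hinge at E; M_E is the redundant, and each span becomes simply supported.
Discontinuity in slope at E on the released structure — sum the simple-span end rotations:
  span DE: point load 37 at a = 2.3: Pab(L + a)/(6LEI) = 48.93/EI
  span EF: point load 163.5 at a = 4.75: Pab(L + b)/(6LEI) = 922.2/EI
  relative rotation θ_0 = (48.93 + 922.2)/EI = 971.2/EI
A unit hogging moment at E produces rotation L₁/(3EI) + L₂/(3EI) = 4.7/EI.
Slope continuity at E: θ_0 = M_E·4.7/EI, so M_E = 971.2/4.7 = 206.6 kN·m (hogging).

M_E = 206.6 kN·m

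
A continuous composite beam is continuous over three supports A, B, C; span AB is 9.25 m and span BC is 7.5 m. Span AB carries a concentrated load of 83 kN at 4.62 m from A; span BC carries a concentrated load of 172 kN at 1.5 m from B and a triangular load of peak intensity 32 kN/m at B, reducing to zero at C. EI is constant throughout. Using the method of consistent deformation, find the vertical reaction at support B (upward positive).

Take M_B as the redundant. Released structure: two simple spans AB and BC with a hinge at B.
End slopes at the hinge B, treating each span as simply supported:
  span AB: point load 83 at a = 4.62: Pab(L + a)/(6LEI) = 443.7/EI
  span BC: point load 172 at a = 1.5: Pab(L + b)/(6LEI) = 464.4/EI
  span BC: triangular load, peak 32: w₀L³/(45EI) = 300/EI
  relative rotation θ_0 = (443.7 + 764.4)/EI = 1208/EI
A unit hogging moment at B produces rotation L₁/(3EI) + L₂/(3EI) = 5.583/EI.
Slope continuity at B: θ_0 = M_B·5.583/EI, so M_B = 1208/5.583 = 216.4 kN·m (hogging).
Span AB, ΣM about A with M_B applied at B: R_B^{AB}·9.25 = 383.5 + 216.4, so R_B^{AB} = 64.85 kN and R_A = 83 − 64.85 = 18.15 kN.
Span BC, ΣM about C: R_B^{BC}·7.5 = 1632 + 216.4, so R_B^{BC} = 246.5 kN and R_C = 292 − 246.5 = 45.55 kN.
R_B = 64.85 + 246.5 = 311.3 kN.

R_B = 311.3 kN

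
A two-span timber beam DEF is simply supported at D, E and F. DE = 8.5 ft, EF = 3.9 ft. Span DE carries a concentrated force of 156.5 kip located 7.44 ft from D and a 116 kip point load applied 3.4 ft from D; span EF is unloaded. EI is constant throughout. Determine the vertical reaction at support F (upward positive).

R_F = -53.05 kip

Release continuity at E by inserting a hinge; the redundant is the internal moment M_E. The primary structure is two simply-supported spans DE and EF.
Rotations at E on the released spans (each span's end-slope, ×1/EI):
  span DE: point load 156.5 at a = 7.44: Pab(L + a)/(6LEI) = 385.8/EI
  span DE: point load 116 at a = 3.4: Pab(L + a)/(6LEI) = 469.3/EI
  relative rotation θ_0 = (855.1 + 0)/EI = 855.1/EI
A unit hogging moment at E produces rotation L₁/(3EI) + L₂/(3EI) = 4.133/EI.
Compatibility: M_E·(L₁+L₂)/(3EI) = θ_0, giving M_E = 206.9 kip·ft (hogging).
Span EF, ΣM about F: R_E^{EF}·3.9 = 0 + 206.9, so R_E^{EF} = 53.05 kip and R_F = 0 − 53.05 = -53.05 kip.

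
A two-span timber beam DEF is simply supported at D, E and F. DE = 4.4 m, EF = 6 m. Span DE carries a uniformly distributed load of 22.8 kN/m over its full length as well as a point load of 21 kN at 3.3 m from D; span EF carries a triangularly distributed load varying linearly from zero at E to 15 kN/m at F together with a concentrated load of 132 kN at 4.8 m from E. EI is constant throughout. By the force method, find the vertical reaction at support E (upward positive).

Insert a hinge at E; M_E is the redundant, and each span becomes simply supported.
End slopes at the hinge E, treating each span as simply supported:
  span DE: UDL 22.8: wL³/(24EI) = 80.92/EI
  span DE: point load 21 at a = 3.3: Pab(L + a)/(6LEI) = 22.23/EI
  span EF: triangular load, peak 15: 7w₀L³/(360EI) = 63/EI
  span EF: point load 132 at a = 4.8: Pab(L + b)/(6LEI) = 152.1/EI
  relative rotation θ_0 = (103.2 + 215.1)/EI = 318.2/EI
A unit hogging moment at E produces rotation L₁/(3EI) + L₂/(3EI) = 3.467/EI.
Compatibility: M_E·(L₁+L₂)/(3EI) = θ_0, giving M_E = 91.79 kN·m (hogging).
Span DE, ΣM about D with M_E applied at E: R_E^{DE}·4.4 = 290 + 91.79, so R_E^{DE} = 86.77 kN and R_D = 121.3 − 86.77 = 34.55 kN.
Span EF, ΣM about F: R_E^{EF}·6 = 248.4 + 91.79, so R_E^{EF} = 56.7 kN and R_F = 177 − 56.7 = 120.3 kN.
R_E = 86.77 + 56.7 = 143.5 kN.

R_E = 143.5 kN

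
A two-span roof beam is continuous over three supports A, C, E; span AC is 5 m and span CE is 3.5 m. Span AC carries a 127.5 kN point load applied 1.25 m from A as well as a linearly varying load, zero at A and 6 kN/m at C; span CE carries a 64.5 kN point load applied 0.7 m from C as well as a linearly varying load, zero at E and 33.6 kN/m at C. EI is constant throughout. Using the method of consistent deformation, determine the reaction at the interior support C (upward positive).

Take M_C as the redundant. Released structure: two simple spans AC and CE with a hinge at C.
End slopes at the hinge C, treating each span as simply supported:
  span AC: point load 127.5 at a = 1.25: Pab(L + a)/(6LEI) = 124.5/EI
  span AC: triangular load, peak 6: w₀L³/(45EI) = 16.67/EI
  span CE: point load 64.5 at a = 0.7: Pab(L + b)/(6LEI) = 37.93/EI
  span CE: triangular load, peak 33.6: w₀L³/(45EI) = 32.01/EI
  relative rotation θ_0 = (141.2 + 69.94)/EI = 211.1/EI
A unit hogging moment at C produces rotation L₁/(3EI) + L₂/(3EI) = 2.833/EI.
Compatibility: M_C·(L₁+L₂)/(3EI) = θ_0, giving M_C = 74.51 kN·m (hogging).
Span AC, ΣM about A with M_C applied at C: R_C^{AC}·5 = 209.4 + 74.51, so R_C^{AC} = 56.78 kN and R_A = 142.5 − 56.78 = 85.72 kN.
Span CE, ΣM about E: R_C^{CE}·3.5 = 317.8 + 74.51, so R_C^{CE} = 112.1 kN and R_E = 123.3 − 112.1 = 11.21 kN.
R_C = 56.78 + 112.1 = 168.9 kN.

R_C = 168.9 kN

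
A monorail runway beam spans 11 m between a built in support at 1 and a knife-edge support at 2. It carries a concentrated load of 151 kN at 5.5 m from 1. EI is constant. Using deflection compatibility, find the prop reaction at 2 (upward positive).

Release the roller at 2. Primary structure: cantilever fixed at 1.
Primary-structure tip deflection at 2 by superposition:
  point load 151 at a = 5.5: Pa²(3L − a)/(6EI) = 20936/EI
Tip deflection under a unit load at 2: L³/(3EI) = 443.7/EI.
Compatibility at 2: δ_0 − R_2·δ_{22} = 0, so R_2 = 20936/443.7 = 47.19 kN.

R_2 = 47.19 kN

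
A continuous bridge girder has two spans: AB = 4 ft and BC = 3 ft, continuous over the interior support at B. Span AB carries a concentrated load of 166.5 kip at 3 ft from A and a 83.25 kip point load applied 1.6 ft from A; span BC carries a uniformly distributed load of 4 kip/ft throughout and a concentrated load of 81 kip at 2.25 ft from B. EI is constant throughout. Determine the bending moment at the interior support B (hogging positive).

M_B = 108.5 kip·ft

Take M_B as the redundant. Released structure: two simple spans AB and BC with a hinge at B.
End slopes at the hinge B, treating each span as simply supported:
  span AB: point load 166.5 at a = 3: Pab(L + a)/(6LEI) = 145.7/EI
  span AB: point load 83.25 at a = 1.6: Pab(L + a)/(6LEI) = 74.59/EI
  span BC: UDL 4: wL³/(24EI) = 4.5/EI
  span BC: point load 81 at a = 2.25: Pab(L + b)/(6LEI) = 28.48/EI
  relative rotation θ_0 = (220.3 + 32.98)/EI = 253.3/EI
A unit hogging moment at B produces rotation L₁/(3EI) + L₂/(3EI) = 2.333/EI.
Compatibility: M_B·(L₁+L₂)/(3EI) = θ_0, giving M_B = 108.5 kip·ft (hogging).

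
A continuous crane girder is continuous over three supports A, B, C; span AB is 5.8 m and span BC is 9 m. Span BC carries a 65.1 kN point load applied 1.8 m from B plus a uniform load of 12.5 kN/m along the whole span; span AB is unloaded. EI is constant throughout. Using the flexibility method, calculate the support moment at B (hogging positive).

M_B = 128.3 kN·m

Insert a hinge at B; M_B is the redundant, and each span becomes simply supported.
Discontinuity in slope at B on the released structure — sum the simple-span end rotations:
  span BC: point load 65.1 at a = 1.8: Pab(L + b)/(6LEI) = 253.1/EI
  span BC: UDL 12.5: wL³/(24EI) = 379.7/EI
  relative rotation θ_0 = (0 + 632.8)/EI = 632.8/EI
A unit hogging moment at B produces rotation L₁/(3EI) + L₂/(3EI) = 4.933/EI.
Compatibility: M_B·(L₁+L₂)/(3EI) = θ_0, giving M_B = 128.3 kN·m (hogging).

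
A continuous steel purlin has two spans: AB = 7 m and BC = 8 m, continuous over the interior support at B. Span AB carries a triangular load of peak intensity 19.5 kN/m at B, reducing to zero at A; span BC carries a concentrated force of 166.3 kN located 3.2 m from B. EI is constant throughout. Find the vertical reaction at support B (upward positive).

Release continuity at B by inserting a hinge; the redundant is the internal moment M_B. The primary structure is two simply-supported spans AB and BC.
End slopes at the hinge B, treating each span as simply supported:
  span AB: triangular load, peak 19.5: w₀L³/(45EI) = 148.6/EI
  span BC: point load 166.3 at a = 3.2: Pab(L + b)/(6LEI) = 681.2/EI
  relative rotation θ_0 = (148.6 + 681.2)/EI = 829.8/EI
A unit hogging moment at B produces rotation L₁/(3EI) + L₂/(3EI) = 5/EI.
Slope continuity at B: θ_0 = M_B·5/EI, so M_B = 829.8/5 = 166 kN·m (hogging).
Span AB, ΣM about A with M_B applied at B: R_B^{AB}·7 = 318.5 + 166, so R_B^{AB} = 69.21 kN and R_A = 68.25 − 69.21 = -0.9585 kN.
Span BC, ΣM about C: R_B^{BC}·8 = 798.2 + 166, so R_B^{BC} = 120.5 kN and R_C = 166.3 − 120.5 = 45.78 kN.
R_B = 69.21 + 120.5 = 189.7 kN.

R_B = 189.7 kN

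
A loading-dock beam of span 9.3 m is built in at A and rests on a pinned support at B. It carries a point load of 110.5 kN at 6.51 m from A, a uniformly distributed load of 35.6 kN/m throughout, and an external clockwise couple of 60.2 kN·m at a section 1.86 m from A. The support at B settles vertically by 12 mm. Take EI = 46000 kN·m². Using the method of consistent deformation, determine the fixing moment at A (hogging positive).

M_A = 572 kN·m

Choose R_B as the redundant. The primary structure is the cantilever fixed at A.
Downward deflection at the released point B due to the loads:
  point load 110.5 at a = 6.51: Pa²(3L − a)/(6EI) = 16695/EI
  UDL 35.6: wL⁴/(8EI) = 33288/EI
  clockwise couple 60.2 at a = 1.86: M₀a(2L − a)/(2EI) = 937.2/EI
  δ_0 = 50920/EI
Flexibility coefficient — unit upward force at B: δ_{BB} = L³/(3EI) = 268.1/EI.
With EI = 46000 kN·m²: δ_0 = 1.107 m and δ_{BB} = 0.005829 m/kN.
Compatibility — the beam at B must follow the support down by 0.012 m: δ_0 − R_B·δ_{BB} = 0.012, so R_B = (1.107 − 0.012)/0.005829 = 187.9 kN.
Moment equilibrium about A: M_A = Σ(load moments about A) − R_B·L = 2319 − 187.9×9.3 = 572 kN·m.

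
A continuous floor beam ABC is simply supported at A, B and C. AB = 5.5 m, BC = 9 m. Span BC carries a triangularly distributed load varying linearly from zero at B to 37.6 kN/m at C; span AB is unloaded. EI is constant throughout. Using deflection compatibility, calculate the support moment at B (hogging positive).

Take M_B as the redundant. Released structure: two simple spans AB and BC with a hinge at B.
Discontinuity in slope at B on the released structure — sum the simple-span end rotations:
  span BC: triangular load, peak 37.6: 7w₀L³/(360EI) = 533/EI
  relative rotation θ_0 = (0 + 533)/EI = 533/EI
A unit hogging moment at B produces rotation L₁/(3EI) + L₂/(3EI) = 4.833/EI.
Compatibility: M_B·(L₁+L₂)/(3EI) = θ_0, giving M_B = 110.3 kN·m (hogging).

M_B = 110.3 kN·m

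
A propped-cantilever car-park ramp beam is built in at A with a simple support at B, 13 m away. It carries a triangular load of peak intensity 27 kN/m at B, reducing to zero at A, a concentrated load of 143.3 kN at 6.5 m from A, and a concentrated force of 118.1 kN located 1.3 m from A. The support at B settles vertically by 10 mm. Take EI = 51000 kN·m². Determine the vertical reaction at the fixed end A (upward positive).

R_A = 294.6 kN

Choose R_B as the redundant. The primary structure is the cantilever fixed at A.
Primary-structure tip deflection at B by superposition:
  triangular load, peak 27 at the free end: 11w₀L⁴/(120EI) = 70688/EI
  point load 143.3 at a = 6.5: Pa²(3L − a)/(6EI) = 32795/EI
  point load 118.1 at a = 1.3: Pa²(3L − a)/(6EI) = 1254/EI
  δ_0 = 104737/EI
Tip deflection under a unit load at B: L³/(3EI) = 732.3/EI.
With EI = 51000 kN·m²: δ_0 = 2.0537 m and δ_{BB} = 0.014359 m/kN.
Compatibility — the beam at B must follow the support down by 0.01 m: δ_0 − R_B·δ_{BB} = 0.01, so R_B = (2.0537 − 0.01)/0.014359 = 142.3 kN.
Vertical equilibrium: R_A = ΣP − R_B = 436.9 − 142.3 = 294.6 kN.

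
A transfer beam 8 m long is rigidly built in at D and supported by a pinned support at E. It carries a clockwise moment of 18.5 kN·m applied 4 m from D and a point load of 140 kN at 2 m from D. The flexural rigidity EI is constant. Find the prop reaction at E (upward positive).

R_E = 14.63 kN

Take the reaction at E as the redundant and release it; the primary structure is a cantilever fixed at D.
Free-end deflection of the primary structure under the applied loading (downward +):
  clockwise couple 18.5 at a = 4: M₀a(2L − a)/(2EI) = 444/EI
  point load 140 at a = 2: Pa²(3L − a)/(6EI) = 2053/EI
  δ_0 = 2497/EI
Tip deflection under a unit load at E: L³/(3EI) = 170.7/EI.
Compatibility at E: δ_0 − R_E·δ_{EE} = 0, so R_E = 2497/170.7 = 14.63 kN.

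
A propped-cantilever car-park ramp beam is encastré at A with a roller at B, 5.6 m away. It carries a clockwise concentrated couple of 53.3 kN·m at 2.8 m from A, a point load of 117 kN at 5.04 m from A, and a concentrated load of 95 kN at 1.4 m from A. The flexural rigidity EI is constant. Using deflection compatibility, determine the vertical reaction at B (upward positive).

R_B = 118.4 kN

Choose R_B as the redundant. The primary structure is the cantilever fixed at A.
Downward deflection at the released point B due to the loads:
  clockwise couple 53.3 at a = 2.8: M₀a(2L − a)/(2EI) = 626.8/EI
  point load 117 at a = 5.04: Pa²(3L − a)/(6EI) = 5825/EI
  point load 95 at a = 1.4: Pa²(3L − a)/(6EI) = 477.9/EI
  δ_0 = 6930/EI
Tip deflection under a unit load at B: L³/(3EI) = 58.54/EI.
Compatibility at B: δ_0 − R_B·δ_{BB} = 0, so R_B = 6930/58.54 = 118.4 kN.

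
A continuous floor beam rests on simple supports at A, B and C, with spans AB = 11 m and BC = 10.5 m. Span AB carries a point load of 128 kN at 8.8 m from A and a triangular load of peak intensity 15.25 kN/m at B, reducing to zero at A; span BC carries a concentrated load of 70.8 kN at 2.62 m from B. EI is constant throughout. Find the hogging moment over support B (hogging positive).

Insert a hinge at B; M_B is the redundant, and each span becomes simply supported.
Discontinuity in slope at B on the released structure — sum the simple-span end rotations:
  span AB: point load 128 at a = 8.8: Pab(L + a)/(6LEI) = 743.4/EI
  span AB: triangular load, peak 15.25: w₀L³/(45EI) = 451.1/EI
  span BC: point load 70.8 at a = 2.62: Pab(L + b)/(6LEI) = 426.4/EI
  relative rotation θ_0 = (1194 + 426.4)/EI = 1621/EI
A unit hogging moment at B produces rotation L₁/(3EI) + L₂/(3EI) = 7.167/EI.
Slope continuity at B: θ_0 = M_B·7.167/EI, so M_B = 1621/7.167 = 226.2 kN·m (hogging).

M_B = 226.2 kN·m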